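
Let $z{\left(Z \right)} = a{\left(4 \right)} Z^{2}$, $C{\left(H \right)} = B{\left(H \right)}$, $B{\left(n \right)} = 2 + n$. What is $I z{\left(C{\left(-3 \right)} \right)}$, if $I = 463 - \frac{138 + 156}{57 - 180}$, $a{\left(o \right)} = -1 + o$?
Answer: $\frac{57243}{41} \approx 1396.2$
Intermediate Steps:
$C{\left(H \right)} = 2 + H$
$I = \frac{19081}{41}$ ($I = 463 - \frac{294}{-123} = 463 - 294 \left(- \frac{1}{123}\right) = 463 - - \frac{98}{41} = 463 + \frac{98}{41} = \frac{19081}{41} \approx 465.39$)
$z{\left(Z \right)} = 3 Z^{2}$ ($z{\left(Z \right)} = \left(-1 + 4\right) Z^{2} = 3 Z^{2}$)
$I z{\left(C{\left(-3 \right)} \right)} = \frac{19081 \cdot 3 \left(2 - 3\right)^{2}}{41} = \frac{19081 \cdot 3 \left(-1\right)^{2}}{41} = \frac{19081 \cdot 3 \cdot 1}{41} = \frac{19081}{41} \cdot 3 = \frac{57243}{41}$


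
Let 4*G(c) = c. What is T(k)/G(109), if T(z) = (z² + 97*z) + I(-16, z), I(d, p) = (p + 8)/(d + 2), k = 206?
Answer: 1747276/763 ≈ 2290.0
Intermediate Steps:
G(c) = c/4
I(d, p) = (8 + p)/(2 + d)
T(z) = -4/7 + z² + 1357*z/14 (T(z) = (z² + 97*z) + (8 + z)/(2 - 16) = (z² + 97*z) + (8 + z)/(-14) = (z² + 97*z) - (8 + z)/14 = (z² + 97*z) + (-4/7 - z/14) = -4/7 + z² + 1357*z/14)
T(k)/G(109) = (-4/7 + 206² + (1357/14)*206)/(((¼)*109)) = (-4/7 + 42436 + 139771/7)/(109/4) = (436819/7)*(4/109) = 1747276/763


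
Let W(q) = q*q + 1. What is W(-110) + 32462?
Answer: 44563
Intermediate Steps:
W(q) = 1 + q² (W(q) = q² + 1 = 1 + q²)
W(-110) + 32462 = (1 + (-110)²) + 32462 = (1 + 12100) + 32462 = 12101 + 32462 = 44563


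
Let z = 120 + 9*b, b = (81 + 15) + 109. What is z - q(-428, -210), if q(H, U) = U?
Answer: 2175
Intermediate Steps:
b = 205 (b = 96 + 109 = 205)
z = 1965 (z = 120 + 9*205 = 120 + 1845 = 1965)
z - q(-428, -210) = 1965 - 1*(-210) = 1965 + 210 = 2175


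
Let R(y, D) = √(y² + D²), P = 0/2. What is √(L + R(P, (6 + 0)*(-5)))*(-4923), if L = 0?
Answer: -4923*√30 ≈ -26964.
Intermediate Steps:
P = 0 (P = 0*(½) = 0)
R(y, D) = √(D² + y²)
√(L + R(P, (6 + 0)*(-5)))*(-4923) = √(0 + √(((6 + 0)*(-5))² + 0²))*(-4923) = √(0 + √((6*(-5))² + 0))*(-4923) = √(0 + √((-30)² + 0))*(-4923) = √(0 + √(900 + 0))*(-4923) = √(0 + √900)*(-4923) = √(0 + 30)*(-4923) = √30*(-4923) = -4923*√30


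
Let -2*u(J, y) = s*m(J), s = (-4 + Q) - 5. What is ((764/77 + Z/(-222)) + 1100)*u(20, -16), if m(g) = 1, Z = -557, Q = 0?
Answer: 57047691/11396 ≈ 5005.9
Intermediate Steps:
s = -9 (s = (-4 + 0) - 5 = -4 - 5 = -9)
u(J, y) = 9/2 (u(J, y) = -(-9)/2 = -1/2*(-9) = 9/2)
((764/77 + Z/(-222)) + 1100)*u(20, -16) = ((764/77 - 557/(-222)) + 1100)*(9/2) = ((764*(1/77) - 557*(-1/222)) + 1100)*(9/2) = ((764/77 + 557/222) + 1100)*(9/2) = (212497/17094 + 1100)*(9/2) = (19015897/17094)*(9/2) = 57047691/11396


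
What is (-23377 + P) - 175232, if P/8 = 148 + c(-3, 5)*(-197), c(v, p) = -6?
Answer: -187969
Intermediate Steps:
P = 10640 (P = 8*(148 - 6*(-197)) = 8*(148 + 1182) = 8*1330 = 10640)
(-23377 + P) - 175232 = (-23377 + 10640) - 175232 = -12737 - 175232 = -187969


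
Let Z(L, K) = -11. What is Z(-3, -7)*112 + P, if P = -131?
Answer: -1363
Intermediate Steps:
Z(-3, -7)*112 + P = -11*112 - 131 = -1232 - 131 = -1363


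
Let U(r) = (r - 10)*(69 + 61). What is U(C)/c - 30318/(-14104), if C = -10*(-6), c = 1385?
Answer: 13366643/1953404 ≈ 6.8427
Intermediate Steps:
C = 60
U(r) = -1300 + 130*r (U(r) = (-10 + r)*130 = -1300 + 130*r)
U(C)/c - 30318/(-14104) = (-1300 + 130*60)/1385 - 30318/(-14104) = (-1300 + 7800)*(1/1385) - 30318*(-1/14104) = 6500*(1/1385) + 15159/7052 = 1300/277 + 15159/7052 = 13366643/1953404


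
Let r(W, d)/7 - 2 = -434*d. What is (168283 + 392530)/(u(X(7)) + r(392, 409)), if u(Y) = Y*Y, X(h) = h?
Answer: -32989/73087 ≈ -0.45137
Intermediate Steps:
u(Y) = Y²
r(W, d) = 14 - 3038*d (r(W, d) = 14 + 7*(-434*d) = 14 - 3038*d)
(168283 + 392530)/(u(X(7)) + r(392, 409)) = (168283 + 392530)/(7² + (14 - 3038*409)) = 560813/(49 + (14 - 1242542)) = 560813/(49 - 1242528) = 560813/(-1242479) = 560813*(-1/1242479) = -32989/73087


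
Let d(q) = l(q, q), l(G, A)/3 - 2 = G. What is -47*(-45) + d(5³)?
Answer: 2496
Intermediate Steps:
l(G, A) = 6 + 3*G
d(q) = 6 + 3*q
-47*(-45) + d(5³) = -47*(-45) + (6 + 3*5³) = 2115 + (6 + 3*125) = 2115 + (6 + 375) = 2115 + 381 = 2496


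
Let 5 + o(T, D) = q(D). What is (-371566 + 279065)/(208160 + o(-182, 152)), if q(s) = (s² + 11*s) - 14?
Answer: -92501/232917 ≈ -0.39714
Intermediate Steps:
q(s) = -14 + s² + 11*s
o(T, D) = -19 + D² + 11*D (o(T, D) = -5 + (-14 + D² + 11*D) = -19 + D² + 11*D)
(-371566 + 279065)/(208160 + o(-182, 152)) = (-371566 + 279065)/(208160 + (-19 + 152² + 11*152)) = -92501/(208160 + (-19 + 23104 + 1672)) = -92501/(208160 + 24757) = -92501/232917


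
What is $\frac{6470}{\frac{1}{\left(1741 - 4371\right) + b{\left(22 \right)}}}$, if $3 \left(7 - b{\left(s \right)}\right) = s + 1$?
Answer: $- \frac{51061240}{3} \approx -1.702 \cdot 10^{7}$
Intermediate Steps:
$b{\left(s \right)} = \frac{20}{3} - \frac{s}{3}$ ($b{\left(s \right)} = 7 - \frac{s + 1}{3} = 7 - \frac{1 + s}{3} = 7 - \left(\frac{1}{3} + \frac{s}{3}\right) = \frac{20}{3} - \frac{s}{3}$)
$\frac{6470}{\frac{1}{\left(1741 - 4371\right) + b{\left(22 \right)}}} = \frac{6470}{\frac{1}{\left(1741 - 4371\right) + \left(\frac{20}{3} - \frac{22}{3}\right)}} = \frac{6470}{\frac{1}{-2630 + \left(\frac{20}{3} - \frac{22}{3}\right)}} = \frac{6470}{\frac{1}{-2630 - \frac{2}{3}}} = \frac{6470}{\frac{1}{- \frac{7892}{3}}} = \frac{6470}{- \frac{3}{7892}} = 6470 \left(- \frac{7892}{3}\right) = - \frac{51061240}{3}$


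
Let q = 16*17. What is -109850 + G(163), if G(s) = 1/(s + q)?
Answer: -47784749/435 ≈ -1.0985e+5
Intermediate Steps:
q = 272
G(s) = 1/(272 + s) (G(s) = 1/(s + 272) = 1/(272 + s))
-109850 + G(163) = -109850 + 1/(272 + 163) = -109850 + 1/435 = -47784749/435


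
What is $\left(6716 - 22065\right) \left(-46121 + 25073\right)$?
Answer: $323065752$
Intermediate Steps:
$\left(6716 - 22065\right) \left(-46121 + 25073\right) = \left(-15349\right) \left(-21048\right) = 323065752$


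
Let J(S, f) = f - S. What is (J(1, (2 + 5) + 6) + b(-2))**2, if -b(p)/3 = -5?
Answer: 729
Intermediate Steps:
b(p) = 15 (b(p) = -3*(-5) = 15)
(J(1, (2 + 5) + 6) + b(-2))**2 = ((((2 + 5) + 6) - 1*1) + 15)**2 = (((7 + 6) - 1) + 15)**2 = ((13 - 1) + 15)**2 = (12 + 15)**2 = 27**2 = 729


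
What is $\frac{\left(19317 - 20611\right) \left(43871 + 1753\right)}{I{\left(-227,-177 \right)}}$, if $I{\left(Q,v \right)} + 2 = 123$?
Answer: $- \frac{59037456}{121} \approx -4.8791 \cdot 10^{5}$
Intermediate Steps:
$I{\left(Q,v \right)} = 121$ ($I{\left(Q,v \right)} = -2 + 123 = 121$)
$\frac{\left(19317 - 20611\right) \left(43871 + 1753\right)}{I{\left(-227,-177 \right)}} = \frac{\left(19317 - 20611\right) \left(43871 + 1753\right)}{121} = \left(-1294\right) 45624 \cdot \frac{1}{121} = \left(-59037456\right) \frac{1}{121} = - \frac{59037456}{121}$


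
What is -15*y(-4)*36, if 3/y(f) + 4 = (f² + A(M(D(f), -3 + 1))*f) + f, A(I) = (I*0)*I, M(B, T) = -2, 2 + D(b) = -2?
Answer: -405/2 ≈ -202.50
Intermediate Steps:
D(b) = -4 (D(b) = -2 - 2 = -4)
A(I) = 0 (A(I) = 0*I = 0)
y(f) = 3/(-4 + f + f²) (y(f) = 3/(-4 + ((f² + 0*f) + f)) = 3/(-4 + ((f² + 0) + f)) = 3/(-4 + (f² + f)) = 3/(-4 + (f + f²)) = 3/(-4 + f + f²))
-15*y(-4)*36 = -45/(-4 - 4 + (-4)²)*36 = -45/(-4 - 4 + 16)*36 = -45/8*36 = -405/2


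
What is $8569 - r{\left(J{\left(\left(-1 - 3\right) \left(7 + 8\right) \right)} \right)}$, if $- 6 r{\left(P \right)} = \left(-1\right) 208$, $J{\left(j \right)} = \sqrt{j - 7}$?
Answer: $\frac{25603}{3} \approx 8534.3$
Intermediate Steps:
$J{\left(j \right)} = \sqrt{-7 + j}$
$r{\left(P \right)} = \frac{104}{3}$ ($r{\left(P \right)} = - \frac{\left(-1\right) 208}{6} = \left(- \frac{1}{6}\right) \left(-208\right) = \frac{104}{3}$)
$8569 - r{\left(J{\left(\left(-1 - 3\right) \left(7 + 8\right) \right)} \right)} = 8569 - \frac{104}{3} = \frac{25603}{3}$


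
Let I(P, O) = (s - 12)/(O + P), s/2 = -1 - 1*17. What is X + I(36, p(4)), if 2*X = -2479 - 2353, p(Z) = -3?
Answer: -26592/11 ≈ -2417.5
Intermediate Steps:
s = -36 (s = 2*(-1 - 1*17) = 2*(-1 - 17) = 2*(-18) = -36)
I(P, O) = -48/(O + P) (I(P, O) = (-36 - 12)/(O + P) = -48/(O + P))
X = -2416 (X = (-2479 - 2353)/2 = (1/2)*(-4832) = -2416)
X + I(36, p(4)) = -2416 - 48/(-3 + 36) = -2416 - 48/33 = -2416 - 48*1/33 = -2416 - 16/11 = -26592/11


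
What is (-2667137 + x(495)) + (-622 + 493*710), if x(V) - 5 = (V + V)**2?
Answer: -1337624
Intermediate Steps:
x(V) = 5 + 4*V**2 (x(V) = 5 + (V + V)**2 = 5 + (2*V)**2 = 5 + 4*V**2)
(-2667137 + x(495)) + (-622 + 493*710) = (-2667137 + (5 + 4*495**2)) + (-622 + 493*710) = (-2667137 + (5 + 4*245025)) + (-622 + 350030) = (-2667137 + (5 + 980100)) + 349408 = (-2667137 + 980105) + 349408 = -1687032 + 349408 = -1337624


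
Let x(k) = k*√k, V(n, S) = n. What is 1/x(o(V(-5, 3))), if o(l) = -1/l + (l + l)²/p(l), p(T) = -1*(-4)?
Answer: 5*√70/5292 ≈ 0.0079049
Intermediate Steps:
p(T) = 4
o(l) = l² - 1/l (o(l) = -1/l + (l + l)²/4 = -1/l + (2*l)²*(¼) = -1/l + (4*l²)*(¼) = -1/l + l² = l² - 1/l)
x(k) = k^(3/2)
1/x(o(V(-5, 3))) = 1/(((-1 + (-5)³)/(-5))^(3/2)) = 1/((-(-1 - 125)/5)^(3/2)) = 1/((-⅕*(-126))^(3/2)) = 1/((126/5)^(3/2)) = 1/(378*√70/25) = 5*√70/5292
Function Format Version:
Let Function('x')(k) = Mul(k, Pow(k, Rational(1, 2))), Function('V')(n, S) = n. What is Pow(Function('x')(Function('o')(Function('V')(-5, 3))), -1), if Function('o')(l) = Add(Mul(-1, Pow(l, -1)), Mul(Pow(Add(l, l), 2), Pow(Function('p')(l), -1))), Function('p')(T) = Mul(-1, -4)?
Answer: Mul(Rational(5, 5292), Pow(70, Rational(1, 2))) ≈ 0.0079049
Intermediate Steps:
Function('p')(T) = 4
Function('o')(l) = Add(Pow(l, 2), Mul(-1, Pow(l, -1))) (Function('o')(l) = Add(Mul(-1, Pow(l, -1)), Mul(Pow(Add(l, l), 2), Pow(4, -1))) = Add(Mul(-1, Pow(l, -1)), Mul(Pow(Mul(2, l), 2), Rational(1, 4))) = Add(Mul(-1, Pow(l, -1)), Mul(Mul(4, Pow(l, 2)), Rational(1, 4))) = Add(Mul(-1, Pow(l, -1)), Pow(l, 2)) = Add(Pow(l, 2), Mul(-1, Pow(l, -1))))
Function('x')(k) = Pow(k, Rational(3, 2))
Pow(Function('x')(Function('o')(Function('V')(-5, 3))), -1) = Pow(Pow(Mul(Pow(-5, -1), Add(-1, Pow(-5, 3))), Rational(3, 2)), -1) = Pow(Pow(Mul(Rational(-1, 5), Add(-1, -125)), Rational(3, 2)), -1) = Pow(Pow(Mul(Rational(-1, 5), -126), Rational(3, 2)), -1) = Pow(Pow(Rational(126, 5), Rational(3, 2)), -1) = Pow(Mul(Rational(378, 25), Pow(70, Rational(1, 2))), -1) = Mul(Rational(5, 5292), Pow(70, Rational(1, 2)))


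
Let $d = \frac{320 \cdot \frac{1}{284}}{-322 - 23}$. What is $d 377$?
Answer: $- \frac{6032}{4899} \approx -1.2313$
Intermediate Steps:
$d = - \frac{16}{4899}$ ($d = \frac{320 \cdot \frac{1}{284}}{-345} = \frac{80}{71} \left(- \frac{1}{345}\right) = - \frac{16}{4899} \approx -0.003266$)
$d 377 = \left(- \frac{16}{4899}\right) 377 = - \frac{6032}{4899}$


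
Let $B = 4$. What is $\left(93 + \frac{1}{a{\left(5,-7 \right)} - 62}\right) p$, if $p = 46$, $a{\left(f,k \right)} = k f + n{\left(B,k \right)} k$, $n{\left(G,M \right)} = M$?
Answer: $\frac{102649}{24} \approx 4277.0$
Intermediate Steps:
$a{\left(f,k \right)} = k^{2} + f k$ ($a{\left(f,k \right)} = k f + k k = f k + k^{2} = k^{2} + f k$)
$\left(93 + \frac{1}{a{\left(5,-7 \right)} - 62}\right) p = \left(93 + \frac{1}{- 7 \left(5 - 7\right) - 62}\right) 46 = \left(93 + \frac{1}{\left(-7\right) \left(-2\right) - 62}\right) 46 = \left(93 + \frac{1}{14 - 62}\right) 46 = \left(93 + \frac{1}{-48}\right) 46 = \left(93 - \frac{1}{48}\right) 46 = \frac{4463}{48} \cdot 46 = \frac{102649}{24}$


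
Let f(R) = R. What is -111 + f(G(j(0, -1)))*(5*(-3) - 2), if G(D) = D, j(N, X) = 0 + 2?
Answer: -145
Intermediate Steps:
j(N, X) = 2
-111 + f(G(j(0, -1)))*(5*(-3) - 2) = -111 + 2*(5*(-3) - 2) = -111 + 2*(-15 - 2) = -111 + 2*(-17) = -111 - 34 = -145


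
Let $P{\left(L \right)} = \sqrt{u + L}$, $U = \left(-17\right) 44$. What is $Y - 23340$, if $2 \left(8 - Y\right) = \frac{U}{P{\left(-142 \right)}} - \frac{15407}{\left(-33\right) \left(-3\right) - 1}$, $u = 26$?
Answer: $- \frac{651095}{28} - \frac{187 i \sqrt{29}}{29} \approx -23253.0 - 34.725 i$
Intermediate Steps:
$U = -748$
$P{\left(L \right)} = \sqrt{26 + L}$
$Y = \frac{2425}{28} - \frac{187 i \sqrt{29}}{29}$ ($Y = 8 - \frac{- \frac{748}{\sqrt{26 - 142}} - \frac{15407}{\left(-33\right) \left(-3\right) - 1}}{2} = 8 - \frac{- \frac{748}{\sqrt{-116}} - \frac{15407}{99 - 1}}{2} = 8 - \frac{- \frac{748}{2 i \sqrt{29}} - \frac{15407}{98}}{2} = 8 - \frac{- 748 \left(- \frac{i \sqrt{29}}{58}\right) - \frac{2201}{14}}{2} = 8 - \frac{\frac{374 i \sqrt{29}}{29} - \frac{2201}{14}}{2} = 8 - \frac{- \frac{2201}{14} + \frac{374 i \sqrt{29}}{29}}{2} = 8 + \left(\frac{2201}{28} - \frac{187 i \sqrt{29}}{29}\right) = \frac{2425}{28} - \frac{187 i \sqrt{29}}{29} \approx 86.607 - 34.725 i$)
$Y - 23340 = \left(\frac{2425}{28} - \frac{187 i \sqrt{29}}{29}\right) - 23340 = - \frac{651095}{28} - \frac{187 i \sqrt{29}}{29}$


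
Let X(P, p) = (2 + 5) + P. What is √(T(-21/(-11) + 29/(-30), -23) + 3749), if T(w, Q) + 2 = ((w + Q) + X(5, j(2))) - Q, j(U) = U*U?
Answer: √409457730/330 ≈ 61.318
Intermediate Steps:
j(U) = U²
X(P, p) = 7 + P
T(w, Q) = 10 + w (T(w, Q) = -2 + (((w + Q) + (7 + 5)) - Q) = -2 + (((Q + w) + 12) - Q) = -2 + ((12 + Q + w) - Q) = -2 + (12 + w) = 10 + w)
√(T(-21/(-11) + 29/(-30), -23) + 3749) = √((10 + (-21/(-11) + 29/(-30))) + 3749) = √((10 + (-21*(-1/11) + 29*(-1/30))) + 3749) = √((10 + (21/11 - 29/30)) + 3749) = √((10 + 311/330) + 3749) = √(3611/330 + 3749) = √(1240781/330) = √409457730/330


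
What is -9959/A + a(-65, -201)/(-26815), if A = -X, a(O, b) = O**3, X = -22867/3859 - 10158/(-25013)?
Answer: -5126157930660714/2857259180287 ≈ -1794.1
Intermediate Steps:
X = -532772549/96525167 (X = -22867*1/3859 - 10158*(-1/25013) = -22867/3859 + 10158/25013 = -532772549/96525167 ≈ -5.5195)
A = 532772549/96525167 (A = -1*(-532772549/96525167) = 532772549/96525167 ≈ 5.5195)
-9959/A + a(-65, -201)/(-26815) = -9959/532772549/96525167 + (-65)**3/(-26815) = -9959*96525167/532772549 - 274625*(-1/26815) = -961294138153/532772549 + 54925/5363 = -5126157930660714/2857259180287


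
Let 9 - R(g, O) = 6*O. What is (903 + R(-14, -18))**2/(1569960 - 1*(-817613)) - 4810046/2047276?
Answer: -4677175003979/2444010450574 ≈ -1.9137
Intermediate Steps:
R(g, O) = 9 - 6*O
(903 + R(-14, -18))**2/(1569960 - 1*(-817613)) - 4810046/2047276 = (903 + (9 - 6*(-18)))**2/(1569960 - 1*(-817613)) - 4810046/2047276 = (903 + (9 + 108))**2/(1569960 + 817613) - 4810046*1/2047276 = (903 + 117)**2/2387573 - 2405023/1023638 = 1020**2*(1/2387573) - 2405023/1023638 = 1040400*(1/2387573) - 2405023/1023638 = 1040400/2387573 - 2405023/1023638 = -4677175003979/2444010450574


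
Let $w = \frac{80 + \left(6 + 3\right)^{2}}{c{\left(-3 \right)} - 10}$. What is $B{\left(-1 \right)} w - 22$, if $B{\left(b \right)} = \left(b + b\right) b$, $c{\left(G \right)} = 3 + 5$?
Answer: $-183$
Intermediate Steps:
$c{\left(G \right)} = 8$
$B{\left(b \right)} = 2 b^{2}$ ($B{\left(b \right)} = 2 b b = 2 b^{2}$)
$w = - \frac{161}{2}$ ($w = \frac{80 + \left(6 + 3\right)^{2}}{8 - 10} = \frac{80 + 9^{2}}{-2} = \left(80 + 81\right) \left(- \frac{1}{2}\right) = 161 \left(- \frac{1}{2}\right) = - \frac{161}{2} \approx -80.5$)
$B{\left(-1 \right)} w - 22 = 2 \left(-1\right)^{2} \left(- \frac{161}{2}\right) - 22 = 2 \cdot 1 \left(- \frac{161}{2}\right) - 22 = 2 \left(- \frac{161}{2}\right) - 22 = -161 - 22 = -183$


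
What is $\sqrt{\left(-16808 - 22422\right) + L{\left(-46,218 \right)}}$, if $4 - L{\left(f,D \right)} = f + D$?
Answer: $i \sqrt{39398} \approx 198.49 i$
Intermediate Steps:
$L{\left(f,D \right)} = 4 - D - f$ ($L{\left(f,D \right)} = 4 - \left(f + D\right) = 4 - \left(D + f\right) = 4 - D - f$)
$\sqrt{\left(-16808 - 22422\right) + L{\left(-46,218 \right)}} = \sqrt{\left(-16808 - 22422\right) - 168} = \sqrt{-39230 + \left(4 - 218 + 46\right)} = \sqrt{-39230 - 168} = \sqrt{-39398} = i \sqrt{39398}$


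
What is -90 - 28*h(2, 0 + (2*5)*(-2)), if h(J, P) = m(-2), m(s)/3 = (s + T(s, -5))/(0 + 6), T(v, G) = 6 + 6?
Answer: -230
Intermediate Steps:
T(v, G) = 12
m(s) = 6 + s/2 (m(s) = 3*((s + 12)/(0 + 6)) = 3*((12 + s)/6) = 3*((12 + s)*(⅙)) = 3*(2 + s/6) = 6 + s/2)
h(J, P) = 5 (h(J, P) = 6 + (½)*(-2) = 6 - 1 = 5)
-90 - 28*h(2, 0 + (2*5)*(-2)) = -90 - 28*5 = -90 - 140 = -230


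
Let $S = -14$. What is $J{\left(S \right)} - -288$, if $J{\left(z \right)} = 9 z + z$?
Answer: $148$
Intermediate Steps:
$J{\left(z \right)} = 10 z$
$J{\left(S \right)} - -288 = 10 \left(-14\right) - -288 = -140 + 288 = 148$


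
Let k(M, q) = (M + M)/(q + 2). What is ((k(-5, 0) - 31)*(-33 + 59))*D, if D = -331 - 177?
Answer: 475488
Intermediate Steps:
k(M, q) = 2*M/(2 + q) (k(M, q) = (2*M)/(2 + q) = 2*M/(2 + q))
D = -508
((k(-5, 0) - 31)*(-33 + 59))*D = ((2*(-5)/(2 + 0) - 31)*(-33 + 59))*(-508) = ((2*(-5)/2 - 31)*26)*(-508) = ((2*(-5)*(½) - 31)*26)*(-508) = ((-5 - 31)*26)*(-508) = -36*26*(-508) = -936*(-508) = 475488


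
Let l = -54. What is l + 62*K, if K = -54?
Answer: -3402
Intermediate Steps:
l + 62*K = -54 + 62*(-54) = -54 - 3348 = -3402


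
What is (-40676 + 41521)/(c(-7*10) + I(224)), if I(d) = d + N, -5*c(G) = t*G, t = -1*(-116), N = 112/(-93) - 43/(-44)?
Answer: 3457740/7561087 ≈ 0.45731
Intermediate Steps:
N = -929/4092 (N = 112*(-1/93) - 43*(-1/44) = -112/93 + 43/44 = -929/4092 ≈ -0.22703)
t = 116
c(G) = -116*G/5
I(d) = -929/4092 + d (I(d) = d - 929/4092 = -929/4092 + d)
(-40676 + 41521)/(c(-7*10) + I(224)) = (-40676 + 41521)/(-(-812)*10/5 + (-929/4092 + 224)) = 845/(-116/5*(-70) + 915679/4092) = 845/(1624 + 915679/4092) = 845/(7561087/4092) = 845*(4092/7561087) = 3457740/7561087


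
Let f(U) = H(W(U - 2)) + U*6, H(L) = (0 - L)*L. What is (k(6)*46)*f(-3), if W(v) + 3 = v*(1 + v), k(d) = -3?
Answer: 42366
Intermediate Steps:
W(v) = -3 + v*(1 + v)
H(L) = -L² (H(L) = (-L)*L = -L²)
f(U) = -(-5 + U + (-2 + U)²)² + 6*U (f(U) = -(-3 + (U - 2) + (U - 2)²)² + U*6 = -(-3 + (-2 + U) + (-2 + U)²)² + 6*U = -(-5 + U + (-2 + U)²)² + 6*U)
(k(6)*46)*f(-3) = (-3*46)*(-(-5 - 3 + (-2 - 3)²)² + 6*(-3)) = -138*(-(-5 - 3 + (-5)²)² - 18) = -138*(-(-5 - 3 + 25)² - 18) = -138*(-1*17² - 18) = -138*(-1*289 - 18) = -138*(-289 - 18) = -138*(-307) = 42366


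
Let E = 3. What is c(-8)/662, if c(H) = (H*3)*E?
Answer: -36/331 ≈ -0.10876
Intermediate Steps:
c(H) = 9*H (c(H) = (H*3)*3 = (3*H)*3 = 9*H)
c(-8)/662 = (9*(-8))/662 = -72*1/662 = -36/331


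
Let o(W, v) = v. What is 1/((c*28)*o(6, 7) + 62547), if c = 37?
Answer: 1/69799 ≈ 1.4327e-5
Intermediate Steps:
1/((c*28)*o(6, 7) + 62547) = 1/((37*28)*7 + 62547) = 1/(1036*7 + 62547) = 1/(7252 + 62547) = 1/69799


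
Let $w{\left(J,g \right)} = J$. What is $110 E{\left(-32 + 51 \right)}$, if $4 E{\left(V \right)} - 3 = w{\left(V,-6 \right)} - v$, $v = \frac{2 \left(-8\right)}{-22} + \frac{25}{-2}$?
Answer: $\frac{3715}{4} \approx 928.75$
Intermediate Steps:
$v = - \frac{259}{22}$ ($v = \left(-16\right) \left(- \frac{1}{22}\right) + 25 \left(- \frac{1}{2}\right) = \frac{8}{11} - \frac{25}{2} = - \frac{259}{22} \approx -11.773$)
$E{\left(V \right)} = \frac{325}{88} + \frac{V}{4}$ ($E{\left(V \right)} = \frac{3}{4} + \frac{V - - \frac{259}{22}}{4} = \frac{3}{4} + \frac{V + \frac{259}{22}}{4} = \frac{3}{4} + \frac{\frac{259}{22} + V}{4} = \frac{3}{4} + \left(\frac{259}{88} + \frac{V}{4}\right) = \frac{325}{88} + \frac{V}{4}$)
$110 E{\left(-32 + 51 \right)} = 110 \left(\frac{325}{88} + \frac{-32 + 51}{4}\right) = 110 \left(\frac{325}{88} + \frac{1}{4} \cdot 19\right) = 110 \left(\frac{325}{88} + \frac{19}{4}\right) = 110 \cdot \frac{743}{88} = \frac{3715}{4}$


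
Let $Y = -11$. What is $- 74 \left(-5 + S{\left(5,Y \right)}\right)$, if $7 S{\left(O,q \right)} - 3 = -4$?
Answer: $\frac{2664}{7} \approx 380.57$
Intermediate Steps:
$S{\left(O,q \right)} = - \frac{1}{7}$ ($S{\left(O,q \right)} = \frac{3}{7} + \frac{1}{7} \left(-4\right) = \frac{3}{7} - \frac{4}{7} = - \frac{1}{7}$)
$- 74 \left(-5 + S{\left(5,Y \right)}\right) = - 74 \left(-5 - \frac{1}{7}\right) = \left(-74\right) \left(- \frac{36}{7}\right) = \frac{2664}{7}$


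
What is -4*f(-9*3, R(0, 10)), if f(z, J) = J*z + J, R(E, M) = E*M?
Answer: 0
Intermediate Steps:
f(z, J) = J + J*z
-4*f(-9*3, R(0, 10)) = -4*0*10*(1 - 9*3) = -0*(1 - 27) = -0*(-26) = -4*0 = 0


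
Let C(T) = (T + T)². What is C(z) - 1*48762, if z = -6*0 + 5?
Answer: -48662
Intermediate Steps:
z = 5 (z = 0 + 5 = 5)
C(T) = 4*T² (C(T) = (2*T)² = 4*T²)
C(z) - 1*48762 = 4*5² - 1*48762 = 4*25 - 48762 = 100 - 48762 = -48662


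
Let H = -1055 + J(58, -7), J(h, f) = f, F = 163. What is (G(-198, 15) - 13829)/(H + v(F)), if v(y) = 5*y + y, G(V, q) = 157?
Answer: 3418/21 ≈ 162.76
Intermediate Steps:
v(y) = 6*y
H = -1062 (H = -1055 - 7 = -1062)
(G(-198, 15) - 13829)/(H + v(F)) = (157 - 13829)/(-1062 + 6*163) = -13672/(-1062 + 978) = -13672/(-84) = -13672*(-1/84) = 3418/21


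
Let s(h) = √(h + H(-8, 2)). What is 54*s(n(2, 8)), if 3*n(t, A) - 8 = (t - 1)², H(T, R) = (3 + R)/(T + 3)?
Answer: 54*√2 ≈ 76.368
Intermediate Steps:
H(T, R) = (3 + R)/(3 + T)
n(t, A) = 8/3 + (-1 + t)²/3 (n(t, A) = 8/3 + (t - 1)²/3 = 8/3 + (-1 + t)²/3)
s(h) = √(-1 + h) (s(h) = √(h + (3 + 2)/(3 - 8)) = √(h + 5/(-5)) = √(h - ⅕*5) = √(h - 1) = √(-1 + h))
54*s(n(2, 8)) = 54*√(-1 + (8/3 + (-1 + 2)²/3)) = 54*√(-1 + (8/3 + (⅓)*1²)) = 54*√(-1 + (8/3 + (⅓)*1)) = 54*√(-1 + (8/3 + ⅓)) = 54*√(-1 + 3) = 54*√2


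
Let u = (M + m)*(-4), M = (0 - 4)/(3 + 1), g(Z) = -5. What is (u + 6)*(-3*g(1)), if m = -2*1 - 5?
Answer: 570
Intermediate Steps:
M = -1 (M = -4/4 = -4*1/4 = -1)
m = -7 (m = -2 - 5 = -7)
u = 32 (u = (-1 - 7)*(-4) = -8*(-4) = 32)
(u + 6)*(-3*g(1)) = (32 + 6)*(-3*(-5)) = 38*15 = 570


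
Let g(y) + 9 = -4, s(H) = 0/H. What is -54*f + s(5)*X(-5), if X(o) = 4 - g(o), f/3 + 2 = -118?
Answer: 19440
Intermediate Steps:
f = -360 (f = -6 + 3*(-118) = -6 - 354 = -360)
s(H) = 0
g(y) = -13 (g(y) = -9 - 4 = -13)
X(o) = 17 (X(o) = 4 - 1*(-13) = 4 + 13 = 17)
-54*f + s(5)*X(-5) = -54*(-360) + 0*17 = 19440 + 0 = 19440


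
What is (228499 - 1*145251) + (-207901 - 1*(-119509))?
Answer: -5144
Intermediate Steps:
(228499 - 1*145251) + (-207901 - 1*(-119509)) = (228499 - 145251) + (-207901 + 119509) = 83248 - 88392 = -5144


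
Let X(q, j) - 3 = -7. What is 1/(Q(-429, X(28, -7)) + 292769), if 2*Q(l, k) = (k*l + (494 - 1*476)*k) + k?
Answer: 1/293589 ≈ 3.4061e-6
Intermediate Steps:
X(q, j) = -4 (X(q, j) = 3 - 7 = -4)
Q(l, k) = 19*k/2 + k*l/2 (Q(l, k) = ((k*l + (494 - 1*476)*k) + k)/2 = ((k*l + (494 - 476)*k) + k)/2 = ((k*l + 18*k) + k)/2 = ((18*k + k*l) + k)/2 = (19*k + k*l)/2 = 19*k/2 + k*l/2)
1/(Q(-429, X(28, -7)) + 292769) = 1/((1/2)*(-4)*(19 - 429) + 292769) = 1/((1/2)*(-4)*(-410) + 292769) = 1/(820 + 292769) = 1/293589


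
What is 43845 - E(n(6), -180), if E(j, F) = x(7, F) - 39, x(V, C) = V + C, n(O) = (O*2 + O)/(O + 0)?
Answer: 44057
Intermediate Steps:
n(O) = 3 (n(O) = (2*O + O)/O = (3*O)/O = 3)
x(V, C) = C + V
E(j, F) = -32 + F (E(j, F) = (F + 7) - 39 = (7 + F) - 39 = -32 + F)
43845 - E(n(6), -180) = 43845 - (-32 - 180) = 43845 - 1*(-212) = 43845 + 212 = 44057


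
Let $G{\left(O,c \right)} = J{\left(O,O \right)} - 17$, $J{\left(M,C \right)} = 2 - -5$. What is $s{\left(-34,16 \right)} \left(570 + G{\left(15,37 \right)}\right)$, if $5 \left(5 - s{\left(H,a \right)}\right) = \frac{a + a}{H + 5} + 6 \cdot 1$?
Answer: $\frac{65296}{29} \approx 2251.6$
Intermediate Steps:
$J{\left(M,C \right)} = 7$ ($J{\left(M,C \right)} = 2 + 5 = 7$)
$s{\left(H,a \right)} = \frac{19}{5} - \frac{2 a}{5 \left(5 + H\right)}$ ($s{\left(H,a \right)} = 5 - \frac{\frac{a + a}{H + 5} + 6 \cdot 1}{5} = 5 - \frac{\frac{2 a}{5 + H} + 6}{5} = 5 - \frac{6 + \frac{2 a}{5 + H}}{5} = 5 - \left(\frac{6}{5} + \frac{2 a}{5 \left(5 + H\right)}\right) = \frac{19}{5} - \frac{2 a}{5 \left(5 + H\right)}$)
$G{\left(O,c \right)} = -10$ ($G{\left(O,c \right)} = 7 - 17 = -10$)
$s{\left(-34,16 \right)} \left(570 + G{\left(15,37 \right)}\right) = \frac{95 - 32 + 19 \left(-34\right)}{5 \left(5 - 34\right)} \left(570 - 10\right) = \frac{95 - 32 - 646}{5 \left(-29\right)} 560 = \frac{1}{5} \left(- \frac{1}{29}\right) \left(-583\right) 560 = \frac{583}{145} \cdot 560 = \frac{65296}{29}$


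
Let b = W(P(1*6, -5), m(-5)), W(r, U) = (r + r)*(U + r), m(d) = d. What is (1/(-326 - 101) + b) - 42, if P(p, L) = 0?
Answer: -17935/427 ≈ -42.002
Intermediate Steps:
W(r, U) = 2*r*(U + r) (W(r, U) = (2*r)*(U + r) = 2*r*(U + r))
b = 0 (b = 2*0*(-5 + 0) = 2*0*(-5) = 0)
(1/(-326 - 101) + b) - 42 = (1/(-326 - 101) + 0) - 42 = (1/(-427) + 0) - 42 = (-1/427 + 0) - 42 = -1/427 - 42 = -17935/427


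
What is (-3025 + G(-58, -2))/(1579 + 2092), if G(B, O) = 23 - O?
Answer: -3000/3671 ≈ -0.81722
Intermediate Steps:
(-3025 + G(-58, -2))/(1579 + 2092) = (-3025 + (23 - 1*(-2)))/(1579 + 2092) = (-3025 + (23 + 2))/3671 = (-3025 + 25)*(1/3671) = -3000*1/3671 = -3000/3671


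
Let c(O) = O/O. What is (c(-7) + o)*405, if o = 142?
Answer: 57915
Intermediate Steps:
c(O) = 1
(c(-7) + o)*405 = (1 + 142)*405 = 143*405 = 57915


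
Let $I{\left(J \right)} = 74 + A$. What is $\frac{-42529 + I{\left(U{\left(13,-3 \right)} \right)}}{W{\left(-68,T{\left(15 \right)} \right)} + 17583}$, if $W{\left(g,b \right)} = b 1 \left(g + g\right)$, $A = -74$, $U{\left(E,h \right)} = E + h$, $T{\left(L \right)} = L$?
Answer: $- \frac{42529}{15543} \approx -2.7362$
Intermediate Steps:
$W{\left(g,b \right)} = 2 b g$ ($W{\left(g,b \right)} = b 2 g = 2 b g$)
$I{\left(J \right)} = 0$ ($I{\left(J \right)} = 74 - 74 = 0$)
$\frac{-42529 + I{\left(U{\left(13,-3 \right)} \right)}}{W{\left(-68,T{\left(15 \right)} \right)} + 17583} = \frac{-42529 + 0}{2 \cdot 15 \left(-68\right) + 17583} = - \frac{42529}{-2040 + 17583} = - \frac{42529}{15543}$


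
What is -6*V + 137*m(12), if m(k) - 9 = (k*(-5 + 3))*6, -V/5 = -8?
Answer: -18735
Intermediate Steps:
V = 40 (V = -5*(-8) = 40)
m(k) = 9 - 12*k (m(k) = 9 + (k*(-5 + 3))*6 = 9 + (k*(-2))*6 = 9 - 2*k*6 = 9 - 12*k)
-6*V + 137*m(12) = -6*40 + 137*(9 - 12*12) = -240 + 137*(9 - 144) = -240 + 137*(-135) = -240 - 18495 = -18735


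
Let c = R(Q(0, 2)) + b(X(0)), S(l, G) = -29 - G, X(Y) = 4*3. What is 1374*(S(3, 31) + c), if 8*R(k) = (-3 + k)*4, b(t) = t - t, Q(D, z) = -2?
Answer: -85875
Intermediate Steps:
X(Y) = 12
b(t) = 0
R(k) = -3/2 + k/2 (R(k) = ((-3 + k)*4)/8 = (-12 + 4*k)/8 = -3/2 + k/2)
c = -5/2 (c = (-3/2 + (1/2)*(-2)) + 0 = (-3/2 - 1) + 0 = -5/2 + 0 = -5/2 ≈ -2.5000)
1374*(S(3, 31) + c) = 1374*((-29 - 1*31) - 5/2) = 1374*((-29 - 31) - 5/2) = 1374*(-60 - 5/2) = 1374*(-125/2) = -85875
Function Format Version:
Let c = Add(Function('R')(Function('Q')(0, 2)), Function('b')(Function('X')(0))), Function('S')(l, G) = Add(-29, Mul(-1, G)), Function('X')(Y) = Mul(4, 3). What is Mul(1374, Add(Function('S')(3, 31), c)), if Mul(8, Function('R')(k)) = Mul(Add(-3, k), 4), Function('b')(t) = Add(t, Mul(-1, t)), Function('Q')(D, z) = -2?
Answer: -85875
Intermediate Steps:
Function('X')(Y) = 12
Function('b')(t) = 0
Function('R')(k) = Add(Rational(-3, 2), Mul(Rational(1, 2), k)) (Function('R')(k) = Mul(Rational(1, 8), Mul(Add(-3, k), 4)) = Mul(Rational(1, 8), Add(-12, Mul(4, k))) = Add(Rational(-3, 2), Mul(Rational(1, 2), k)))
c = Rational(-5, 2) (c = Add(Add(Rational(-3, 2), Mul(Rational(1, 2), -2)), 0) = Add(Add(Rational(-3, 2), -1), 0) = Add(Rational(-5, 2), 0) = Rational(-5, 2) ≈ -2.5000)
Mul(1374, Add(Function('S')(3, 31), c)) = Mul(1374, Add(Add(-29, Mul(-1, 31)), Rational(-5, 2))) = Mul(1374, Add(Add(-29, -31), Rational(-5, 2))) = Mul(1374, Add(-60, Rational(-5, 2))) = Mul(1374, Rational(-125, 2)) = -85875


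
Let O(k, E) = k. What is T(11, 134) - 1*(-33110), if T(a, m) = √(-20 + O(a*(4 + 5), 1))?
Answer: 33110 + √79 ≈ 33119.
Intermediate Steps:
T(a, m) = √(-20 + 9*a) (T(a, m) = √(-20 + a*(4 + 5)) = √(-20 + a*9) = √(-20 + 9*a))
T(11, 134) - 1*(-33110) = √(-20 + 9*11) - 1*(-33110) = √(-20 + 99) + 33110 = √79 + 33110 = 33110 + √79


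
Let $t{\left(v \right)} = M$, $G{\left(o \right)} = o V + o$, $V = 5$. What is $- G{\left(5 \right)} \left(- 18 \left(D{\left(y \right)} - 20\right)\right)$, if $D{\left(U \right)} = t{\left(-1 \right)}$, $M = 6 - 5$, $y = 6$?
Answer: $-10260$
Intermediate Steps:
$G{\left(o \right)} = 6 o$ ($G{\left(o \right)} = o 5 + o = 5 o + o = 6 o$)
$M = 1$ ($M = 6 - 5 = 1$)
$t{\left(v \right)} = 1$
$D{\left(U \right)} = 1$
$- G{\left(5 \right)} \left(- 18 \left(D{\left(y \right)} - 20\right)\right) = - 6 \cdot 5 \left(- 18 \left(1 - 20\right)\right) = - 30 \left(\left(-18\right) \left(-19\right)\right) = - 30 \cdot 342 = \left(-1\right) 10260 = -10260$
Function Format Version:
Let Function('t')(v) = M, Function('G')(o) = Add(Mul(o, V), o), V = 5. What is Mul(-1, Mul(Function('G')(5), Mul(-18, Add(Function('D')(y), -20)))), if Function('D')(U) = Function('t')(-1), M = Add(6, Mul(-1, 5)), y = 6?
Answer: -10260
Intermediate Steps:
Function('G')(o) = Mul(6, o) (Function('G')(o) = Add(Mul(o, 5), o) = Add(Mul(5, o), o) = Mul(6, o))
M = 1 (M = Add(6, -5) = 1)
Function('t')(v) = 1
Function('D')(U) = 1
Mul(-1, Mul(Function('G')(5), Mul(-18, Add(Function('D')(y), -20)))) = Mul(-1, Mul(Mul(6, 5), Mul(-18, Add(1, -20)))) = Mul(-1, Mul(30, Mul(-18, -19))) = Mul(-1, Mul(30, 342)) = Mul(-1, 10260) = -10260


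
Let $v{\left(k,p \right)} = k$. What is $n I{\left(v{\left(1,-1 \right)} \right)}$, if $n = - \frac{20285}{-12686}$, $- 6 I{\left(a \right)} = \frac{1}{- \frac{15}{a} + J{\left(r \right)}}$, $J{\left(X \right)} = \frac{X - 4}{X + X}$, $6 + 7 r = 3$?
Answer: $\frac{20285}{748474} \approx 0.027102$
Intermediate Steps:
$r = - \frac{3}{7}$ ($r = - \frac{6}{7} + \frac{1}{7} \cdot 3 = - \frac{6}{7} + \frac{3}{7} = - \frac{3}{7} \approx -0.42857$)
$J{\left(X \right)} = \frac{-4 + X}{2 X}$
$I{\left(a \right)} = - \frac{1}{6 \left(\frac{31}{6} - \frac{15}{a}\right)}$ ($I{\left(a \right)} = - \frac{1}{6 \left(- \frac{15}{a} + \frac{-4 - \frac{3}{7}}{2 \left(- \frac{3}{7}\right)}\right)} = - \frac{1}{6 \left(- \frac{15}{a} + \frac{1}{2} \left(- \frac{7}{3}\right) \left(- \frac{31}{7}\right)\right)} = - \frac{1}{6 \left(- \frac{15}{a} + \frac{31}{6}\right)} = - \frac{1}{6 \left(\frac{31}{6} - \frac{15}{a}\right)}$)
$n = \frac{20285}{12686}$ ($n = \left(-20285\right) \left(- \frac{1}{12686}\right) = \frac{20285}{12686} \approx 1.599$)
$n I{\left(v{\left(1,-1 \right)} \right)} = \frac{20285 \left(\left(-1\right) 1 \frac{1}{-90 + 31 \cdot 1}\right)}{12686} = \frac{20285 \left(\left(-1\right) 1 \frac{1}{-90 + 31}\right)}{12686} = \frac{20285 \left(\left(-1\right) 1 \frac{1}{-59}\right)}{12686} = \frac{20285 \left(\left(-1\right) 1 \left(- \frac{1}{59}\right)\right)}{12686} = \frac{20285}{12686} \cdot \frac{1}{59} = \frac{20285}{748474}$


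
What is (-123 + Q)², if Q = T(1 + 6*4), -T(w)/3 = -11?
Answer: 8100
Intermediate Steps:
T(w) = 33 (T(w) = -3*(-11) = 33)
Q = 33
(-123 + Q)² = (-123 + 33)² = (-90)² = 8100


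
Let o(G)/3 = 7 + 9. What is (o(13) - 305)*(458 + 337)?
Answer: -204315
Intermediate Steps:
o(G) = 48 (o(G) = 3*(7 + 9) = 3*16 = 48)
(o(13) - 305)*(458 + 337) = (48 - 305)*(458 + 337) = -257*795 = -204315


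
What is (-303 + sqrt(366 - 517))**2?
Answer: (303 - I*sqrt(151))**2 ≈ 91658.0 - 7446.7*I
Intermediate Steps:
(-303 + sqrt(366 - 517))**2 = (-303 + sqrt(-151))**2 = (-303 + I*sqrt(151))**2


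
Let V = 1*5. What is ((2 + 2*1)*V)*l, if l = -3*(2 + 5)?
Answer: -420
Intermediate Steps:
l = -21 (l = -3*7 = -21)
V = 5
((2 + 2*1)*V)*l = ((2 + 2*1)*5)*(-21) = ((2 + 2)*5)*(-21) = (4*5)*(-21) = 20*(-21) = -420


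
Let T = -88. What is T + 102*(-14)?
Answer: -1516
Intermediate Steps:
T + 102*(-14) = -88 + 102*(-14) = -88 - 1428 = -1516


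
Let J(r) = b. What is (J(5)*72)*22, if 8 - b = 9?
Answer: -1584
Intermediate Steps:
b = -1 (b = 8 - 1*9 = 8 - 9 = -1)
J(r) = -1
(J(5)*72)*22 = -1*72*22 = -72*22 = -1584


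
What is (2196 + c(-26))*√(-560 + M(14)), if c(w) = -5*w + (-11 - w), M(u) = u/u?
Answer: 2341*I*√559 ≈ 55349.0*I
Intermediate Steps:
M(u) = 1
c(w) = -11 - 6*w
(2196 + c(-26))*√(-560 + M(14)) = (2196 + (-11 - 6*(-26)))*√(-560 + 1) = (2196 + (-11 + 156))*√(-559) = (2196 + 145)*(I*√559) = 2341*(I*√559) = 2341*I*√559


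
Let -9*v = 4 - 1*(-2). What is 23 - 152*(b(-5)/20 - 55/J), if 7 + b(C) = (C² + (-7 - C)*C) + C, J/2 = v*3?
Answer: -11209/5 ≈ -2241.8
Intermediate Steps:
v = -⅔ (v = -(4 - 1*(-2))/9 = -(4 + 2)/9 = -⅑*6 = -⅔ ≈ -0.66667)
J = -4 (J = 2*(-⅔*3) = 2*(-2) = -4)
b(C) = -7 + C + C² + C*(-7 - C) (b(C) = -7 + ((C² + (-7 - C)*C) + C) = -7 + ((C² + C*(-7 - C)) + C) = -7 + (C + C² + C*(-7 - C)) = -7 + C + C² + C*(-7 - C))
23 - 152*(b(-5)/20 - 55/J) = 23 - 152*((-7 - 6*(-5))/20 - 55/(-4)) = 23 - 152*((-7 + 30)*(1/20) - 55*(-¼)) = 23 - 152*(23*(1/20) + 55/4) = 23 - 152*(23/20 + 55/4) = 23 - 152*149/10 = 23 - 11324/5 = -11209/5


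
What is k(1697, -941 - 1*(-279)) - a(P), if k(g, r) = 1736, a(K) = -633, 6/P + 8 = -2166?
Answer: 2369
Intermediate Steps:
P = -3/1087 (P = 6/(-8 - 2166) = 6/(-2174) = 6*(-1/2174) = -3/1087 ≈ -0.0027599)
k(1697, -941 - 1*(-279)) - a(P) = 1736 - 1*(-633) = 1736 + 633 = 2369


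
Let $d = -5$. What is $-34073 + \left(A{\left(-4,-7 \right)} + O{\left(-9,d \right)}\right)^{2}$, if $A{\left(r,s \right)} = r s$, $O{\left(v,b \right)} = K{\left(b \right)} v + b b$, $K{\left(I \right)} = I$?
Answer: $-24469$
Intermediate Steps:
$O{\left(v,b \right)} = b^{2} + b v$ ($O{\left(v,b \right)} = b v + b b = b v + b^{2} = b^{2} + b v$)
$-34073 + \left(A{\left(-4,-7 \right)} + O{\left(-9,d \right)}\right)^{2} = -34073 + \left(\left(-4\right) \left(-7\right) - 5 \left(-5 - 9\right)\right)^{2} = -34073 + \left(28 - -70\right)^{2} = -34073 + \left(28 + 70\right)^{2} = -34073 + 98^{2} = -34073 + 9604 = -24469$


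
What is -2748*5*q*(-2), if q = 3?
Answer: 82440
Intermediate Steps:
-2748*5*q*(-2) = -2748*5*3*(-2) = -41220*(-2) = -2748*(-30) = 82440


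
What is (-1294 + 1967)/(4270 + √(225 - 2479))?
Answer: 205265/1302511 - 673*I*√46/2605022 ≈ 0.15759 - 0.0017522*I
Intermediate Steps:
(-1294 + 1967)/(4270 + √(225 - 2479)) = 673/(4270 + √(-2254)) = 673/(4270 + 7*I*√46)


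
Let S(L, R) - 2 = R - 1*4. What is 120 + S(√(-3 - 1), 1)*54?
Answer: 66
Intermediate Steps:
S(L, R) = -2 + R (S(L, R) = 2 + (R - 1*4) = 2 + (R - 4) = 2 + (-4 + R) = -2 + R)
120 + S(√(-3 - 1), 1)*54 = 120 + (-2 + 1)*54 = 120 - 1*54 = 120 - 54 = 66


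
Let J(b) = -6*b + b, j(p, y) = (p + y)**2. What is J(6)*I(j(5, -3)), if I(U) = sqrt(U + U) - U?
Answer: 120 - 60*sqrt(2) ≈ 35.147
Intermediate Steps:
J(b) = -5*b
I(U) = -U + sqrt(2)*sqrt(U) (I(U) = sqrt(2*U) - U = sqrt(2)*sqrt(U) - U = -U + sqrt(2)*sqrt(U))
J(6)*I(j(5, -3)) = (-5*6)*(-(5 - 3)**2 + sqrt(2)*sqrt((5 - 3)**2)) = -30*(-1*2**2 + sqrt(2)*sqrt(2**2)) = -30*(-1*4 + sqrt(2)*sqrt(4)) = -30*(-4 + sqrt(2)*2) = -30*(-4 + 2*sqrt(2)) = 120 - 60*sqrt(2)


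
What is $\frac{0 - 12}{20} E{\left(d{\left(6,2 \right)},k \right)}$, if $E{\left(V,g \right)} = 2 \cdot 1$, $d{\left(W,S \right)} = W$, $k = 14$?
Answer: $- \frac{6}{5} \approx -1.2$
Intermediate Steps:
$E{\left(V,g \right)} = 2$
$\frac{0 - 12}{20} E{\left(d{\left(6,2 \right)},k \right)} = \frac{0 - 12}{20} \cdot 2 = \left(0 - 12\right) \frac{1}{20} \cdot 2 = \left(-12\right) \frac{1}{20} \cdot 2 = \left(- \frac{3}{5}\right) 2 = - \frac{6}{5}$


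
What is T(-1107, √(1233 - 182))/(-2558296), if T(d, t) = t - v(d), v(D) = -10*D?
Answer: 5535/1279148 - √1051/2558296 ≈ 0.0043144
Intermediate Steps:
T(d, t) = t + 10*d (T(d, t) = t - (-10)*d = t + 10*d)
T(-1107, √(1233 - 182))/(-2558296) = (√(1233 - 182) + 10*(-1107))/(-2558296) = (√1051 - 11070)*(-1/2558296) = (-11070 + √1051)*(-1/2558296) = 5535/1279148 - √1051/2558296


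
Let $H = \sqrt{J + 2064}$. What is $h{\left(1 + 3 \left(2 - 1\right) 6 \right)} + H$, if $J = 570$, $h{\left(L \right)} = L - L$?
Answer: $\sqrt{2634} \approx 51.323$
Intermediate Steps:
$h{\left(L \right)} = 0$
$H = \sqrt{2634}$ ($H = \sqrt{570 + 2064} = \sqrt{2634} \approx 51.323$)
$h{\left(1 + 3 \left(2 - 1\right) 6 \right)} + H = 0 + \sqrt{2634} = \sqrt{2634}$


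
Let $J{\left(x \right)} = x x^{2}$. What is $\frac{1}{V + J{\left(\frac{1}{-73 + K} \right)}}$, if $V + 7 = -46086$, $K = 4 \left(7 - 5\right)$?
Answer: $- \frac{274625}{12658290126} \approx -2.1695 \cdot 10^{-5}$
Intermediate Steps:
$K = 8$ ($K = 4 \cdot 2 = 8$)
$V = -46093$ ($V = -7 - 46086 = -46093$)
$J{\left(x \right)} = x^{3}$
$\frac{1}{V + J{\left(\frac{1}{-73 + K} \right)}} = \frac{1}{-46093 + \left(\frac{1}{-73 + 8}\right)^{3}} = \frac{1}{-46093 + \left(\frac{1}{-65}\right)^{3}} = \frac{1}{-46093 + \left(- \frac{1}{65}\right)^{3}} = \frac{1}{-46093 - \frac{1}{274625}} = \frac{1}{- \frac{12658290126}{274625}} = - \frac{274625}{12658290126}$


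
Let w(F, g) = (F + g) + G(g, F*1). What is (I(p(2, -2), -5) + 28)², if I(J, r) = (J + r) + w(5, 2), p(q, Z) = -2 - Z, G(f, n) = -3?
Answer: 729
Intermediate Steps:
w(F, g) = -3 + F + g (w(F, g) = (F + g) - 3 = -3 + F + g)
I(J, r) = 4 + J + r (I(J, r) = (J + r) + (-3 + 5 + 2) = (J + r) + 4 = 4 + J + r)
(I(p(2, -2), -5) + 28)² = ((4 + (-2 - 1*(-2)) - 5) + 28)² = ((4 + (-2 + 2) - 5) + 28)² = ((4 + 0 - 5) + 28)² = (-1 + 28)² = 27² = 729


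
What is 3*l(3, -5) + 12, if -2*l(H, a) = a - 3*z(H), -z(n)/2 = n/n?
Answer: 21/2 ≈ 10.500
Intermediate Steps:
z(n) = -2 (z(n) = -2*n/n = -2*1 = -2)
l(H, a) = -3 - a/2 (l(H, a) = -(a - 3*(-2))/2 = -(a + 6)/2 = -(6 + a)/2 = -3 - a/2)
3*l(3, -5) + 12 = 3*(-3 - ½*(-5)) + 12 = 3*(-3 + 5/2) + 12 = 3*(-½) + 12 = -3/2 + 12 = 21/2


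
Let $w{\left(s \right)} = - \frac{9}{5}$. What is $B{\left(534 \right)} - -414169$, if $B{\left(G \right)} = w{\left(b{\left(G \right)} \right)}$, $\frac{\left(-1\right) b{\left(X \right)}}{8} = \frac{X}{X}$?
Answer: $\frac{2070836}{5} \approx 4.1417 \cdot 10^{5}$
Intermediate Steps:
$b{\left(X \right)} = -8$ ($b{\left(X \right)} = - 8 \frac{X}{X} = \left(-8\right) 1 = -8$)
$w{\left(s \right)} = - \frac{9}{5}$ ($w{\left(s \right)} = \left(-9\right) \frac{1}{5} = - \frac{9}{5}$)
$B{\left(G \right)} = - \frac{9}{5}$
$B{\left(534 \right)} - -414169 = - \frac{9}{5} - -414169 = - \frac{9}{5} + 414169 = \frac{2070836}{5}$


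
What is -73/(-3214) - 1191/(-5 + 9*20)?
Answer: -3815099/562450 ≈ -6.7830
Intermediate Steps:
-73/(-3214) - 1191/(-5 + 9*20) = -73*(-1/3214) - 1191/(-5 + 180) = 73/3214 - 1191/175 = -3815099/562450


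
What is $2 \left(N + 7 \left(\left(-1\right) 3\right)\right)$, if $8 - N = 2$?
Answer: $-30$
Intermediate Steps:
$N = 6$ ($N = 8 - 2 = 6$)
$2 \left(N + 7 \left(\left(-1\right) 3\right)\right) = 2 \left(6 + 7 \left(\left(-1\right) 3\right)\right) = 2 \left(6 + 7 \left(-3\right)\right) = 2 \left(6 - 21\right) = 2 \left(-15\right) = -30$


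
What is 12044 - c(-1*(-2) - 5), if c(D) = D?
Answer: 12047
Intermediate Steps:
12044 - c(-1*(-2) - 5) = 12044 - (-1*(-2) - 5) = 12044 - (2 - 5) = 12044 - 1*(-3) = 12044 + 3 = 12047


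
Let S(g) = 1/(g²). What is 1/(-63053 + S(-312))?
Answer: -97344/6137831231 ≈ -1.5860e-5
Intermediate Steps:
S(g) = g⁻²
1/(-63053 + S(-312)) = 1/(-63053 + (-312)⁻²) = 1/(-63053 + 1/97344) = 1/(-6137831231/97344) = -97344/6137831231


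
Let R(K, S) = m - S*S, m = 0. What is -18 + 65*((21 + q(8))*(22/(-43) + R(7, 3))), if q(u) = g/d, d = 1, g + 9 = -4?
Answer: -213454/43 ≈ -4964.0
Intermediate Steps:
g = -13 (g = -9 - 4 = -13)
q(u) = -13 (q(u) = -13/1 = -13*1 = -13)
R(K, S) = -S² (R(K, S) = 0 - S*S = 0 - S² = -S²)
-18 + 65*((21 + q(8))*(22/(-43) + R(7, 3))) = -18 + 65*((21 - 13)*(22/(-43) - 1*3²)) = -18 + 65*(8*(22*(-1/43) - 1*9)) = -18 + 65*(8*(-22/43 - 9)) = -18 + 65*(8*(-409/43)) = -18 + 65*(-3272/43) = -18 - 212680/43 = -213454/43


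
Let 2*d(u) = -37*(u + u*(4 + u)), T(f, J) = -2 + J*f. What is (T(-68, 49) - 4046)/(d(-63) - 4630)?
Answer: 7380/72229 ≈ 0.10217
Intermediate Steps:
d(u) = -37*u/2 - 37*u*(4 + u)/2 (d(u) = (-37*(u + u*(4 + u)))/2 = (-37*u - 37*u*(4 + u))/2 = -37*u/2 - 37*u*(4 + u)/2)
(T(-68, 49) - 4046)/(d(-63) - 4630) = ((-2 + 49*(-68)) - 4046)/(-37/2*(-63)*(5 - 63) - 4630) = ((-2 - 3332) - 4046)/(-37/2*(-63)*(-58) - 4630) = (-3334 - 4046)/(-67599 - 4630) = -7380/(-72229) = -7380*(-1/72229) = 7380/72229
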